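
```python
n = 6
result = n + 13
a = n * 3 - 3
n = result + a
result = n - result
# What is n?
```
Trace:
  n=6
  n=6, result=19
  n=6, result=19, a=15
  n=34, result=19, a=15
  n=34, result=15, a=15

Final answer: 34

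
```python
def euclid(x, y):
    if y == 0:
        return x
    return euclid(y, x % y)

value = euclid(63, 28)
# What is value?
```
Call trace:
euclid(x=63, y=28)
  euclid(x=28, y=7)
    euclid(x=7, y=0)
    -> return 7
  -> return 7
-> return 7

Final answer: 7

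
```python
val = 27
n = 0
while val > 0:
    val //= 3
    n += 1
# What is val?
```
Trace:
  val=27
  val=27, n=0
  val=9, n=1
  val=3, n=2
  val=1, n=3
  val=0, n=4

Final answer: 0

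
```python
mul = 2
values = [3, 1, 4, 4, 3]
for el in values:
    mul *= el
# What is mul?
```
Trace:
  mul=2
  mul=6, el=3
  mul=6, el=1
  mul=24, el=4
  mul=96, el=4
  mul=288, el=3

Final answer: 288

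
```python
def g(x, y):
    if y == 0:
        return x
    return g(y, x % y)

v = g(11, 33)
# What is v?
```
Call trace:
g(x=11, y=33)
  g(x=33, y=11)
    g(x=11, y=0)
    -> return 11
  -> return 11
-> return 11

Final answer: 11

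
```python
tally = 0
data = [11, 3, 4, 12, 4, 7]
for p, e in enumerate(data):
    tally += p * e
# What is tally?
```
Trace:
  tally=0
  tally=0, p=0, e=11
  tally=3, p=1, e=3
  tally=11, p=2, e=4
  tally=47, p=3, e=12
  tally=63, p=4, e=4
  tally=98, p=5, e=7

Final answer: 98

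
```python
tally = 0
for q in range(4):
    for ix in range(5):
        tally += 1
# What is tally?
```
Trace:
  tally=0
  tally=1, q=0, ix=0
  tally=2, q=0, ix=1
  tally=3, q=0, ix=2
  tally=4, q=0, ix=3
  tally=5, q=0, ix=4
  tally=6, q=1, ix=0
  tally=7, q=1, ix=1
  tally=8, q=1, ix=2
  tally=9, q=1, ix=3
  tally=10, q=1, ix=4
  tally=11, q=2, ix=0
  tally=12, q=2, ix=1
  tally=13, q=2, ix=2
  tally=14, q=2, ix=3
  tally=15, q=2, ix=4
  tally=16, q=3, ix=0
  tally=17, q=3, ix=1
  tally=18, q=3, ix=2
  tally=19, q=3, ix=3
  tally=20, q=3, ix=4

Final answer: 20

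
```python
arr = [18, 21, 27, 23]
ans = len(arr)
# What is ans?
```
Trace:
  arr=[18, 21, 27, 23]
  arr=[18, 21, 27, 23], ans=4

Final answer: 4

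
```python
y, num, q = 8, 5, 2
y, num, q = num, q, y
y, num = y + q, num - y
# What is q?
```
Trace:
  y=8, num=5, q=2
  y=5, num=2, q=8
  y=13, num=-3, q=8

Final answer: 8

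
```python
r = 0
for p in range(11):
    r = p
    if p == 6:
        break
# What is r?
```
Trace:
  r=0
  r=0, p=0
  r=1, p=1
  r=2, p=2
  r=3, p=3
  r=4, p=4
  r=5, p=5
  r=6, p=6

Final answer: 6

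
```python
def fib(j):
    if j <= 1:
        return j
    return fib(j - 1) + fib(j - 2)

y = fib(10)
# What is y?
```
Call trace (a repeated sub-call is expanded the first time; later identical calls just restate its return value):
fib(j=10)
  fib(j=9)
    fib(j=8)
      fib(j=7)
        fib(j=6)
          fib(j=5)
            fib(j=4)
              fib(j=3)
                fib(j=2)
                  fib(j=1)
                  -> return 1
                  fib(j=0)
                  -> return 0
                -> return 1
                fib(j=1)
                -> return 1
              -> return 2
              fib(j=2) -> return 1  (same call as traced above)
            -> return 3
            fib(j=3) -> return 2  (same call as traced above)
          -> return 5
          fib(j=4) -> return 3  (same call as traced above)
        -> return 8
        fib(j=5) -> return 5  (same call as traced above)
      -> return 13
      fib(j=6) -> return 8  (same call as traced above)
    -> return 21
    fib(j=7) -> return 13  (same call as traced above)
  -> return 34
  fib(j=8) -> return 21  (same call as traced above)
-> return 55

Final answer: 55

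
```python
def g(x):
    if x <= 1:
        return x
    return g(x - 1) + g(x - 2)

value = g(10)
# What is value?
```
Call trace (a repeated sub-call is expanded the first time; later identical calls just restate its return value):
g(x=10)
  g(x=9)
    g(x=8)
      g(x=7)
        g(x=6)
          g(x=5)
            g(x=4)
              g(x=3)
                g(x=2)
                  g(x=1)
                  -> return 1
                  g(x=0)
                  -> return 0
                -> return 1
                g(x=1)
                -> return 1
              -> return 2
              g(x=2) -> return 1  (same call as traced above)
            -> return 3
            g(x=3) -> return 2  (same call as traced above)
          -> return 5
          g(x=4) -> return 3  (same call as traced above)
        -> return 8
        g(x=5) -> return 5  (same call as traced above)
      -> return 13
      g(x=6) -> return 8  (same call as traced above)
    -> return 21
    g(x=7) -> return 13  (same call as traced above)
  -> return 34
  g(x=8) -> return 21  (same call as traced above)
-> return 55

Final answer: 55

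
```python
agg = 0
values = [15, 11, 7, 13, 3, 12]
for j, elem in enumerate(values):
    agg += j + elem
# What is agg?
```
Trace:
  agg=0
  agg=15, j=0, elem=15
  agg=27, j=1, elem=11
  agg=36, j=2, elem=7
  agg=52, j=3, elem=13
  agg=59, j=4, elem=3
  agg=76, j=5, elem=12

Final answer: 76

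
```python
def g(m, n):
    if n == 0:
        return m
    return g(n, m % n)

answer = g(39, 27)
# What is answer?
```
Call trace:
g(m=39, n=27)
  g(m=27, n=12)
    g(m=12, n=3)
      g(m=3, n=0)
      -> return 3
    -> return 3
  -> return 3
-> return 3

Final answer: 3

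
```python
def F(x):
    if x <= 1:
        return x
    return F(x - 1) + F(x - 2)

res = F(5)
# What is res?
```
Call trace (a repeated sub-call is expanded the first time; later identical calls just restate its return value):
F(x=5)
  F(x=4)
    F(x=3)
      F(x=2)
        F(x=1)
        -> return 1
        F(x=0)
        -> return 0
      -> return 1
      F(x=1)
      -> return 1
    -> return 2
    F(x=2) -> return 1  (same call as traced above)
  -> return 3
  F(x=3) -> return 2  (same call as traced above)
-> return 5

Final answer: 5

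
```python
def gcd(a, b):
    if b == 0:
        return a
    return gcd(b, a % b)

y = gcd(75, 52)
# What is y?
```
Call trace:
gcd(a=75, b=52)
  gcd(a=52, b=23)
    gcd(a=23, b=6)
      gcd(a=6, b=5)
        gcd(a=5, b=1)
          gcd(a=1, b=0)
          -> return 1
        -> return 1
      -> return 1
    -> return 1
  -> return 1
-> return 1

Final answer: 1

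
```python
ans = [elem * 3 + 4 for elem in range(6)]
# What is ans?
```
Trace:
  elem=0
  elem=1
  elem=2
  elem=3
  elem=4
  elem=5
  ans=[4, 7, 10, 13, 16, 19]

Final answer: [4, 7, 10, 13, 16, 19]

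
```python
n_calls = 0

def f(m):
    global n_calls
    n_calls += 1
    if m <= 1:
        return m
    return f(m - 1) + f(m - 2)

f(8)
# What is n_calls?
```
Call trace (a repeated sub-call is expanded the first time; later identical calls just restate its return value):
f(m=8)
  f(m=7)
    f(m=6)
      f(m=5)
        f(m=4)
          f(m=3)
            f(m=2)
              f(m=1)
              -> return 1
              f(m=0)
              -> return 0
            -> return 1
            f(m=1)
            -> return 1
          -> return 2
          f(m=2) -> return 1  (same call as traced above)
        -> return 3
        f(m=3) -> return 2  (same call as traced above)
      -> return 5
      f(m=4) -> return 3  (same call as traced above)
    -> return 8
    f(m=5) -> return 5  (same call as traced above)
  -> return 13
  f(m=6) -> return 8  (same call as traced above)
-> return 21

n_calls is incremented once per call, so count the calls in each subtree. Let C(m) = number of calls made by f(m).
C(0) = C(1) = 1 (base case, no recursion); C(m) = 1 + C(m - 1) + C(m - 2) otherwise.
C(2) = 1 + C(1) + C(0) = 1 + 1 + 1 = 3
C(3) = 1 + C(2) + C(1) = 1 + 3 + 1 = 5
C(4) = 1 + C(3) + C(2) = 1 + 5 + 3 = 9
C(5) = 1 + C(4) + C(3) = 1 + 9 + 5 = 15
C(6) = 1 + C(5) + C(4) = 1 + 15 + 9 = 25
C(7) = 1 + C(6) + C(5) = 1 + 25 + 15 = 41
C(8) = 1 + C(7) + C(6) = 1 + 41 + 25 = 67
n_calls = C(8) = 67

Final answer: 67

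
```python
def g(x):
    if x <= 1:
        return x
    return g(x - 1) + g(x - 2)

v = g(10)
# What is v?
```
Call trace (a repeated sub-call is expanded the first time; later identical calls just restate its return value):
g(x=10)
  g(x=9)
    g(x=8)
      g(x=7)
        g(x=6)
          g(x=5)
            g(x=4)
              g(x=3)
                g(x=2)
                  g(x=1)
                  -> return 1
                  g(x=0)
                  -> return 0
                -> return 1
                g(x=1)
                -> return 1
              -> return 2
              g(x=2) -> return 1  (same call as traced above)
            -> return 3
            g(x=3) -> return 2  (same call as traced above)
          -> return 5
          g(x=4) -> return 3  (same call as traced above)
        -> return 8
        g(x=5) -> return 5  (same call as traced above)
      -> return 13
      g(x=6) -> return 8  (same call as traced above)
    -> return 21
    g(x=7) -> return 13  (same call as traced above)
  -> return 34
  g(x=8) -> return 21  (same call as traced above)
-> return 55

Final answer: 55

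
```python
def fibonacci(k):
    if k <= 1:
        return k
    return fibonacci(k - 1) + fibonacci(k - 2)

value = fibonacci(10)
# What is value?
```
Call trace (a repeated sub-call is expanded the first time; later identical calls just restate its return value):
fibonacci(k=10)
  fibonacci(k=9)
    fibonacci(k=8)
      fibonacci(k=7)
        fibonacci(k=6)
          fibonacci(k=5)
            fibonacci(k=4)
              fibonacci(k=3)
                fibonacci(k=2)
                  fibonacci(k=1)
                  -> return 1
                  fibonacci(k=0)
                  -> return 0
                -> return 1
                fibonacci(k=1)
                -> return 1
              -> return 2
              fibonacci(k=2) -> return 1  (same call as traced above)
            -> return 3
            fibonacci(k=3) -> return 2  (same call as traced above)
          -> return 5
          fibonacci(k=4) -> return 3  (same call as traced above)
        -> return 8
        fibonacci(k=5) -> return 5  (same call as traced above)
      -> return 13
      fibonacci(k=6) -> return 8  (same call as traced above)
    -> return 21
    fibonacci(k=7) -> return 13  (same call as traced above)
  -> return 34
  fibonacci(k=8) -> return 21  (same call as traced above)
-> return 55

Final answer: 55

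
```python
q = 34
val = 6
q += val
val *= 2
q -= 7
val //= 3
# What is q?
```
Trace:
  q=34
  q=34, val=6
  q=40, val=6
  q=40, val=12
  q=33, val=12
  q=33, val=4

Final answer: 33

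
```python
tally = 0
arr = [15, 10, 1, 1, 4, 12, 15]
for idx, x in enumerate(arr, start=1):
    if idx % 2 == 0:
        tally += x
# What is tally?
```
Trace:
  tally=0
  tally=0, idx=1, x=15
  tally=10, idx=2, x=10
  tally=10, idx=3, x=1
  tally=11, idx=4, x=1
  tally=11, idx=5, x=4
  tally=23, idx=6, x=12
  tally=23, idx=7, x=15

Final answer: 23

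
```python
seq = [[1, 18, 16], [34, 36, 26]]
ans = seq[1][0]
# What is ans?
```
Trace:
  seq=[[1, 18, 16], [34, 36, 26]]
  seq=[[1, 18, 16], [34, 36, 26]], ans=34

Final answer: 34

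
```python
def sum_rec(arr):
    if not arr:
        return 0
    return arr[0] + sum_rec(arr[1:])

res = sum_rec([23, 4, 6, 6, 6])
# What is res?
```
Call trace:
sum_rec(arr=[23, 4, 6, 6, 6])
  sum_rec(arr=[4, 6, 6, 6])
    sum_rec(arr=[6, 6, 6])
      sum_rec(arr=[6, 6])
        sum_rec(arr=[6])
          sum_rec(arr=[])
          -> return 0
        -> return 6
      -> return 12
    -> return 18
  -> return 22
-> return 45

Final answer: 45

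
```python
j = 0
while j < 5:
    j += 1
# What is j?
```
Trace:
  j=0
  j=1
  j=2
  j=3
  j=4
  j=5

Final answer: 5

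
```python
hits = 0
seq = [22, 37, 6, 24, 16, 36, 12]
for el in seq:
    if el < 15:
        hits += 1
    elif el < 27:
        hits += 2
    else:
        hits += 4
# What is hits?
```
Trace:
  hits=0
  hits=2, el=22
  hits=6, el=37
  hits=7, el=6
  hits=9, el=24
  hits=11, el=16
  hits=15, el=36
  hits=16, el=12

Final answer: 16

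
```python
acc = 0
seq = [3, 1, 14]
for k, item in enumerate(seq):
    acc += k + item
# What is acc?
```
Trace:
  acc=0
  acc=3, k=0, item=3
  acc=5, k=1, item=1
  acc=21, k=2, item=14

Final answer: 21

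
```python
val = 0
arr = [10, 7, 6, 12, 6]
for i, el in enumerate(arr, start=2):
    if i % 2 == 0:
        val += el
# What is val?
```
Trace:
  val=0
  val=10, i=2, el=10
  val=10, i=3, el=7
  val=16, i=4, el=6
  val=16, i=5, el=12
  val=22, i=6, el=6

Final answer: 22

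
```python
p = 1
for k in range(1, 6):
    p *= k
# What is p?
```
Trace:
  p=1
  p=1, k=1
  p=2, k=2
  p=6, k=3
  p=24, k=4
  p=120, k=5

Final answer: 120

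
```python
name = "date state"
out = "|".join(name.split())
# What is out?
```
Trace:
  name='date state'
  name='date state', out='date|state'

Final answer: 'date|state'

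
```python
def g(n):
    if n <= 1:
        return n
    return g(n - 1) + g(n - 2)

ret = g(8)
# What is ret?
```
Call trace (a repeated sub-call is expanded the first time; later identical calls just restate its return value):
g(n=8)
  g(n=7)
    g(n=6)
      g(n=5)
        g(n=4)
          g(n=3)
            g(n=2)
              g(n=1)
              -> return 1
              g(n=0)
              -> return 0
            -> return 1
            g(n=1)
            -> return 1
          -> return 2
          g(n=2) -> return 1  (same call as traced above)
        -> return 3
        g(n=3) -> return 2  (same call as traced above)
      -> return 5
      g(n=4) -> return 3  (same call as traced above)
    -> return 8
    g(n=5) -> return 5  (same call as traced above)
  -> return 13
  g(n=6) -> return 8  (same call as traced above)
-> return 21

Final answer: 21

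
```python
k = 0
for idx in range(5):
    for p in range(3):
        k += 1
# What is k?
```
Trace:
  k=0
  k=1, idx=0, p=0
  k=2, idx=0, p=1
  k=3, idx=0, p=2
  k=4, idx=1, p=0
  k=5, idx=1, p=1
  k=6, idx=1, p=2
  k=7, idx=2, p=0
  k=8, idx=2, p=1
  k=9, idx=2, p=2
  k=10, idx=3, p=0
  k=11, idx=3, p=1
  k=12, idx=3, p=2
  k=13, idx=4, p=0
  k=14, idx=4, p=1
  k=15, idx=4, p=2

Final answer: 15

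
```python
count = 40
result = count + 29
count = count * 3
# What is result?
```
Trace:
  count=40
  count=40, result=69
  count=120, result=69

Final answer: 69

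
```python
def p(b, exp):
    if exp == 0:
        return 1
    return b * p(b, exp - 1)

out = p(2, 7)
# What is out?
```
Call trace:
p(b=2, exp=7)
  p(b=2, exp=6)
    p(b=2, exp=5)
      p(b=2, exp=4)
        p(b=2, exp=3)
          p(b=2, exp=2)
            p(b=2, exp=1)
              p(b=2, exp=0)
              -> return 1
            -> return 2
          -> return 4
        -> return 8
      -> return 16
    -> return 32
  -> return 64
-> return 128

Final answer: 128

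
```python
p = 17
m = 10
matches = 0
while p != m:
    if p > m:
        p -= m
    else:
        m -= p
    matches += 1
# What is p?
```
Trace:
  p=17
  p=17, m=10
  p=17, m=10, matches=0
  p=7, m=10, matches=1
  p=7, m=3, matches=2
  p=4, m=3, matches=3
  p=1, m=3, matches=4
  p=1, m=2, matches=5
  p=1, m=1, matches=6

Final answer: 1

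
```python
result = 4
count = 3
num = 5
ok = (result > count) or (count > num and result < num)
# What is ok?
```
Trace:
  result=4
  result=4, count=3
  result=4, count=3, num=5
  result=4, count=3, num=5, ok=True

Final answer: True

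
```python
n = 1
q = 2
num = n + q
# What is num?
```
Trace:
  n=1
  n=1, q=2
  n=1, q=2, num=3

Final answer: 3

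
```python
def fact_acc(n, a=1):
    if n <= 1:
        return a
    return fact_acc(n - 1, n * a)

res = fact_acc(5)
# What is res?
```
Call trace:
fact_acc(n=5, a=1)
  fact_acc(n=4, a=5)
    fact_acc(n=3, a=20)
      fact_acc(n=2, a=60)
        fact_acc(n=1, a=120)
        -> return 120
      -> return 120
    -> return 120
  -> return 120
-> return 120

Final answer: 120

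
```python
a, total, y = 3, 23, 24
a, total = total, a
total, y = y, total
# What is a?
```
Trace:
  a=3, total=23, y=24
  a=23, total=3, y=24
  a=23, total=24, y=3

Final answer: 23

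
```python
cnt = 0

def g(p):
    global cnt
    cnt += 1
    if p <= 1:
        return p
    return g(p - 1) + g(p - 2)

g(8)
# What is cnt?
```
Call trace (a repeated sub-call is expanded the first time; later identical calls just restate its return value):
g(p=8)
  g(p=7)
    g(p=6)
      g(p=5)
        g(p=4)
          g(p=3)
            g(p=2)
              g(p=1)
              -> return 1
              g(p=0)
              -> return 0
            -> return 1
            g(p=1)
            -> return 1
          -> return 2
          g(p=2) -> return 1  (same call as traced above)
        -> return 3
        g(p=3) -> return 2  (same call as traced above)
      -> return 5
      g(p=4) -> return 3  (same call as traced above)
    -> return 8
    g(p=5) -> return 5  (same call as traced above)
  -> return 13
  g(p=6) -> return 8  (same call as traced above)
-> return 21

cnt is incremented once per call, so count the calls in each subtree. Let C(p) = number of calls made by g(p).
C(0) = C(1) = 1 (base case, no recursion); C(p) = 1 + C(p - 1) + C(p - 2) otherwise.
C(2) = 1 + C(1) + C(0) = 1 + 1 + 1 = 3
C(3) = 1 + C(2) + C(1) = 1 + 3 + 1 = 5
C(4) = 1 + C(3) + C(2) = 1 + 5 + 3 = 9
C(5) = 1 + C(4) + C(3) = 1 + 9 + 5 = 15
C(6) = 1 + C(5) + C(4) = 1 + 15 + 9 = 25
C(7) = 1 + C(6) + C(5) = 1 + 25 + 15 = 41
C(8) = 1 + C(7) + C(6) = 1 + 41 + 25 = 67
cnt = C(8) = 67

Final answer: 67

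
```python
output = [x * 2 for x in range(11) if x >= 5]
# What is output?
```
Trace:
  x=0
  x=1
  x=2
  x=3
  x=4
  x=5
  x=6
  x=7
  x=8
  x=9
  x=10
  output=[10, 12, 14, 16, 18, 20]

Final answer: [10, 12, 14, 16, 18, 20]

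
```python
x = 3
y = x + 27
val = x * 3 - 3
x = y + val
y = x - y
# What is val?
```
Trace:
  x=3
  x=3, y=30
  x=3, y=30, val=6
  x=36, y=30, val=6
  x=36, y=6, val=6

Final answer: 6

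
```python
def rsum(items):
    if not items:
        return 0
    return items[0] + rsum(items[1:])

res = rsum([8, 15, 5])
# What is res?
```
Call trace:
rsum(items=[8, 15, 5])
  rsum(items=[15, 5])
    rsum(items=[5])
      rsum(items=[])
      -> return 0
    -> return 5
  -> return 20
-> return 28

Final answer: 28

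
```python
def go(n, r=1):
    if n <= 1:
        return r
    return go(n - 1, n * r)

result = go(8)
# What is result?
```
Call trace:
go(n=8, r=1)
  go(n=7, r=8)
    go(n=6, r=56)
      go(n=5, r=336)
        go(n=4, r=1680)
          go(n=3, r=6720)
            go(n=2, r=20160)
              go(n=1, r=40320)
              -> return 40320
            -> return 40320
          -> return 40320
        -> return 40320
      -> return 40320
    -> return 40320
  -> return 40320
-> return 40320

Final answer: 40320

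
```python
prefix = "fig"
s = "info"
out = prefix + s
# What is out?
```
Trace:
  prefix='fig'
  prefix='fig', s='info'
  prefix='fig', s='info', out='figinfo'

Final answer: 'figinfo'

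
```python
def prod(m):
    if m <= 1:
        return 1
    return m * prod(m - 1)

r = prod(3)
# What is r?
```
Call trace:
prod(m=3)
  prod(m=2)
    prod(m=1)
    -> return 1
  -> return 2
-> return 6

Final answer: 6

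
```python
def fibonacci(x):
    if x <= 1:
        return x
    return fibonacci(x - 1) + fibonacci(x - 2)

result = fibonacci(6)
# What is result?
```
Call trace (a repeated sub-call is expanded the first time; later identical calls just restate its return value):
fibonacci(x=6)
  fibonacci(x=5)
    fibonacci(x=4)
      fibonacci(x=3)
        fibonacci(x=2)
          fibonacci(x=1)
          -> return 1
          fibonacci(x=0)
          -> return 0
        -> return 1
        fibonacci(x=1)
        -> return 1
      -> return 2
      fibonacci(x=2) -> return 1  (same call as traced above)
    -> return 3
    fibonacci(x=3) -> return 2  (same call as traced above)
  -> return 5
  fibonacci(x=4) -> return 3  (same call as traced above)
-> return 8

Final answer: 8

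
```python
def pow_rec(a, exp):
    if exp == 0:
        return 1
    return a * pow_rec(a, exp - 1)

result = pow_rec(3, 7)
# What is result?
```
Call trace:
pow_rec(a=3, exp=7)
  pow_rec(a=3, exp=6)
    pow_rec(a=3, exp=5)
      pow_rec(a=3, exp=4)
        pow_rec(a=3, exp=3)
          pow_rec(a=3, exp=2)
            pow_rec(a=3, exp=1)
              pow_rec(a=3, exp=0)
              -> return 1
            -> return 3
          -> return 9
        -> return 27
      -> return 81
    -> return 243
  -> return 729
-> return 2187

Final answer: 2187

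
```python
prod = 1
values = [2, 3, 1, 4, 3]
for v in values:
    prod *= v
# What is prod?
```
Trace:
  prod=1
  prod=2, v=2
  prod=6, v=3
  prod=6, v=1
  prod=24, v=4
  prod=72, v=3

Final answer: 72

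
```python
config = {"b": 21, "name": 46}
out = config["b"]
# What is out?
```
Trace:
  config={'b': 21, 'name': 46}
  config={'b': 21, 'name': 46}, out=21

Final answer: 21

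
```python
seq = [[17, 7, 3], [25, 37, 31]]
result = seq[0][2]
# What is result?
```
Trace:
  seq=[[17, 7, 3], [25, 37, 31]]
  seq=[[17, 7, 3], [25, 37, 31]], result=3

Final answer: 3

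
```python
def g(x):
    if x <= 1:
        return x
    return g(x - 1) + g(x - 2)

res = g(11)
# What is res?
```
Call trace (a repeated sub-call is expanded the first time; later identical calls just restate its return value):
g(x=11)
  g(x=10)
    g(x=9)
      g(x=8)
        g(x=7)
          g(x=6)
            g(x=5)
              g(x=4)
                g(x=3)
                  g(x=2)
                    g(x=1)
                    -> return 1
                    g(x=0)
                    -> return 0
                  -> return 1
                  g(x=1)
                  -> return 1
                -> return 2
                g(x=2) -> return 1  (same call as traced above)
              -> return 3
              g(x=3) -> return 2  (same call as traced above)
            -> return 5
            g(x=4) -> return 3  (same call as traced above)
          -> return 8
          g(x=5) -> return 5  (same call as traced above)
        -> return 13
        g(x=6) -> return 8  (same call as traced above)
      -> return 21
      g(x=7) -> return 13  (same call as traced above)
    -> return 34
    g(x=8) -> return 21  (same call as traced above)
  -> return 55
  g(x=9) -> return 34  (same call as traced above)
-> return 89

Final answer: 89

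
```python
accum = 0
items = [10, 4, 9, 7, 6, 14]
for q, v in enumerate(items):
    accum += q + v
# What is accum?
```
Trace:
  accum=0
  accum=10, q=0, v=10
  accum=15, q=1, v=4
  accum=26, q=2, v=9
  accum=36, q=3, v=7
  accum=46, q=4, v=6
  accum=65, q=5, v=14

Final answer: 65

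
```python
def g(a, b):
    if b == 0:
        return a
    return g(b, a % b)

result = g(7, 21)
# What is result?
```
Call trace:
g(a=7, b=21)
  g(a=21, b=7)
    g(a=7, b=0)
    -> return 7
  -> return 7
-> return 7

Final answer: 7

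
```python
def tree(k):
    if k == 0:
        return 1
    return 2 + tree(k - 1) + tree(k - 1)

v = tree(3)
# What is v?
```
Call trace (a repeated sub-call is expanded the first time; later identical calls just restate its return value):
tree(k=3)
  tree(k=2)
    tree(k=1)
      tree(k=0)
      -> return 1
      tree(k=0)
      -> return 1
    -> return 4
    tree(k=1) -> return 4  (same call as traced above)
  -> return 10
  tree(k=2) -> return 10  (same call as traced above)
-> return 22

Final answer: 22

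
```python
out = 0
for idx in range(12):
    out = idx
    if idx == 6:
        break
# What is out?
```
Trace:
  out=0
  out=0, idx=0
  out=1, idx=1
  out=2, idx=2
  out=3, idx=3
  out=4, idx=4
  out=5, idx=5
  out=6, idx=6

Final answer: 6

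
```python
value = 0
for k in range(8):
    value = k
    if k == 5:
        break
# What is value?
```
Trace:
  value=0
  value=0, k=0
  value=1, k=1
  value=2, k=2
  value=3, k=3
  value=4, k=4
  value=5, k=5

Final answer: 5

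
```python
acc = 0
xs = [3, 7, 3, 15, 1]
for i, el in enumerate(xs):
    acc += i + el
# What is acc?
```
Trace:
  acc=0
  acc=3, i=0, el=3
  acc=11, i=1, el=7
  acc=16, i=2, el=3
  acc=34, i=3, el=15
  acc=39, i=4, el=1

Final answer: 39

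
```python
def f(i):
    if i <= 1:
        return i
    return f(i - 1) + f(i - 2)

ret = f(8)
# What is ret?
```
Call trace (a repeated sub-call is expanded the first time; later identical calls just restate its return value):
f(i=8)
  f(i=7)
    f(i=6)
      f(i=5)
        f(i=4)
          f(i=3)
            f(i=2)
              f(i=1)
              -> return 1
              f(i=0)
              -> return 0
            -> return 1
            f(i=1)
            -> return 1
          -> return 2
          f(i=2) -> return 1  (same call as traced above)
        -> return 3
        f(i=3) -> return 2  (same call as traced above)
      -> return 5
      f(i=4) -> return 3  (same call as traced above)
    -> return 8
    f(i=5) -> return 5  (same call as traced above)
  -> return 13
  f(i=6) -> return 8  (same call as traced above)
-> return 21

Final answer: 21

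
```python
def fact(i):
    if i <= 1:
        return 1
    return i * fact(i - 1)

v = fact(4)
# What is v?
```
Call trace:
fact(i=4)
  fact(i=3)
    fact(i=2)
      fact(i=1)
      -> return 1
    -> return 2
  -> return 6
-> return 24

Final answer: 24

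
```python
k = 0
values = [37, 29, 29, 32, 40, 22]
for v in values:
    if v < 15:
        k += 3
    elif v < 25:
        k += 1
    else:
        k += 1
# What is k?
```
Trace:
  k=0
  k=1, v=37
  k=2, v=29
  k=3, v=29
  k=4, v=32
  k=5, v=40
  k=6, v=22

Final answer: 6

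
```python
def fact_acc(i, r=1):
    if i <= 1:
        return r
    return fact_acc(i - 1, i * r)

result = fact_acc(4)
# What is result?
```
Call trace:
fact_acc(i=4, r=1)
  fact_acc(i=3, r=4)
    fact_acc(i=2, r=12)
      fact_acc(i=1, r=24)
      -> return 24
    -> return 24
  -> return 24
-> return 24

Final answer: 24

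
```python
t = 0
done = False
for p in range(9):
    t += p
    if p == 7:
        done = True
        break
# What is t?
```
Trace:
  t=0
  t=0, done=False
  t=0, done=False, p=0
  t=1, done=False, p=1
  t=3, done=False, p=2
  t=6, done=False, p=3
  t=10, done=False, p=4
  t=15, done=False, p=5
  t=21, done=False, p=6
  t=28, done=True, p=7

Final answer: 28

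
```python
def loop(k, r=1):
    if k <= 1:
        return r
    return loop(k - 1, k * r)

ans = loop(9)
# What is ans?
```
Call trace:
loop(k=9, r=1)
  loop(k=8, r=9)
    loop(k=7, r=72)
      loop(k=6, r=504)
        loop(k=5, r=3024)
          loop(k=4, r=15120)
            loop(k=3, r=60480)
              loop(k=2, r=181440)
                loop(k=1, r=362880)
                -> return 362880
              -> return 362880
            -> return 362880
          -> return 362880
        -> return 362880
      -> return 362880
    -> return 362880
  -> return 362880
-> return 362880

Final answer: 362880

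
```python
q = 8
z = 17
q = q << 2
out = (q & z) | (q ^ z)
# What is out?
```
Trace:
  q=8
  q=8, z=17
  q=32, z=17
  q=32, z=17, out=49

Final answer: 49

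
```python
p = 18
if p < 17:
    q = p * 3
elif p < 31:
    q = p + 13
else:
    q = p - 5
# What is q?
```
Trace:
  p=18
  p=18, q=31

Final answer: 31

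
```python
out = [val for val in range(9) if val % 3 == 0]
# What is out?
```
Trace:
  val=0
  val=1
  val=2
  val=3
  val=4
  val=5
  val=6
  val=7
  val=8
  out=[0, 3, 6]

Final answer: [0, 3, 6]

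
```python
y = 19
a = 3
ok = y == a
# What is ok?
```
Trace:
  y=19
  y=19, a=3
  y=19, a=3, ok=False

Final answer: False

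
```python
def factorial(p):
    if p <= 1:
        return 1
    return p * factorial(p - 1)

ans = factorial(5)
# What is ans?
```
Call trace:
factorial(p=5)
  factorial(p=4)
    factorial(p=3)
      factorial(p=2)
        factorial(p=1)
        -> return 1
      -> return 2
    -> return 6
  -> return 24
-> return 120

Final answer: 120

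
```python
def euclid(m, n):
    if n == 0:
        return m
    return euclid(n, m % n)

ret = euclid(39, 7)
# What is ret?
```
Call trace:
euclid(m=39, n=7)
  euclid(m=7, n=4)
    euclid(m=4, n=3)
      euclid(m=3, n=1)
        euclid(m=1, n=0)
        -> return 1
      -> return 1
    -> return 1
  -> return 1
-> return 1

Final answer: 1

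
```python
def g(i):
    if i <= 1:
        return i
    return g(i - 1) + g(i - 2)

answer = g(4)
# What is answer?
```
Call trace (a repeated sub-call is expanded the first time; later identical calls just restate its return value):
g(i=4)
  g(i=3)
    g(i=2)
      g(i=1)
      -> return 1
      g(i=0)
      -> return 0
    -> return 1
    g(i=1)
    -> return 1
  -> return 2
  g(i=2) -> return 1  (same call as traced above)
-> return 3

Final answer: 3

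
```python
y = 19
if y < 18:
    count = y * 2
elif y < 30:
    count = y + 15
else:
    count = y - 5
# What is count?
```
Trace:
  y=19
  y=19, count=34

Final answer: 34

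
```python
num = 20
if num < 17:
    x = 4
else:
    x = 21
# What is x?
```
Trace:
  num=20
  num=20, x=21

Final answer: 21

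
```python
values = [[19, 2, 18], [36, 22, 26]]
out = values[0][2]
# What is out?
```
Trace:
  values=[[19, 2, 18], [36, 22, 26]]
  values=[[19, 2, 18], [36, 22, 26]], out=18

Final answer: 18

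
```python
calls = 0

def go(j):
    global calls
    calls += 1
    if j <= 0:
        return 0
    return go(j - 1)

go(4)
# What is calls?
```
Call trace:
go(j=4)
  go(j=3)
    go(j=2)
      go(j=1)
        go(j=0)
        -> return 0
      -> return 0
    -> return 0
  -> return 0
-> return 0

calls is incremented once per call. go is entered once for each j = 4, 3, 2, 1, 0 (the j <= 0 call returns without recursing), i.e. 4 + 1 calls.
calls = 5

Final answer: 5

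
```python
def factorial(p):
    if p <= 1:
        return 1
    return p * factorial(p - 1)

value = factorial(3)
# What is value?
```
Call trace:
factorial(p=3)
  factorial(p=2)
    factorial(p=1)
    -> return 1
  -> return 2
-> return 6

Final answer: 6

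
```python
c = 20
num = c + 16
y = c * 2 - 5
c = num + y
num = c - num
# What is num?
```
Trace:
  c=20
  c=20, num=36
  c=20, num=36, y=35
  c=71, num=36, y=35
  c=71, num=35, y=35

Final answer: 35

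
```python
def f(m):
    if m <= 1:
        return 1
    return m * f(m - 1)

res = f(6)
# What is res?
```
Call trace:
f(m=6)
  f(m=5)
    f(m=4)
      f(m=3)
        f(m=2)
          f(m=1)
          -> return 1
        -> return 2
      -> return 6
    -> return 24
  -> return 120
-> return 720

Final answer: 720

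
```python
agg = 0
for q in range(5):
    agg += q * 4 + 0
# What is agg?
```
Trace:
  agg=0
  agg=0, q=0
  agg=4, q=1
  agg=12, q=2
  agg=24, q=3
  agg=40, q=4

Final answer: 40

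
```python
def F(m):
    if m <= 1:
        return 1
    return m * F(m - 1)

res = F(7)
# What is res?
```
Call trace:
F(m=7)
  F(m=6)
    F(m=5)
      F(m=4)
        F(m=3)
          F(m=2)
            F(m=1)
            -> return 1
          -> return 2
        -> return 6
      -> return 24
    -> return 120
  -> return 720
-> return 5040

Final answer: 5040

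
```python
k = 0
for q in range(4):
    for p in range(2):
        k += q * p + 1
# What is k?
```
Trace:
  k=0
  k=1, q=0, p=0
  k=2, q=0, p=1
  k=3, q=1, p=0
  k=5, q=1, p=1
  k=6, q=2, p=0
  k=9, q=2, p=1
  k=10, q=3, p=0
  k=14, q=3, p=1

Final answer: 14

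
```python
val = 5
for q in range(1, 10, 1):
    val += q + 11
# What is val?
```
Trace:
  val=5
  val=17, q=1
  val=30, q=2
  val=44, q=3
  val=59, q=4
  val=75, q=5
  val=92, q=6
  val=110, q=7
  val=129, q=8
  val=149, q=9

Final answer: 149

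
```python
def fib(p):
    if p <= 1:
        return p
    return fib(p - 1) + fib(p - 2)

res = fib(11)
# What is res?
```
Call trace (a repeated sub-call is expanded the first time; later identical calls just restate its return value):
fib(p=11)
  fib(p=10)
    fib(p=9)
      fib(p=8)
        fib(p=7)
          fib(p=6)
            fib(p=5)
              fib(p=4)
                fib(p=3)
                  fib(p=2)
                    fib(p=1)
                    -> return 1
                    fib(p=0)
                    -> return 0
                  -> return 1
                  fib(p=1)
                  -> return 1
                -> return 2
                fib(p=2) -> return 1  (same call as traced above)
              -> return 3
              fib(p=3) -> return 2  (same call as traced above)
            -> return 5
            fib(p=4) -> return 3  (same call as traced above)
          -> return 8
          fib(p=5) -> return 5  (same call as traced above)
        -> return 13
        fib(p=6) -> return 8  (same call as traced above)
      -> return 21
      fib(p=7) -> return 13  (same call as traced above)
    -> return 34
    fib(p=8) -> return 21  (same call as traced above)
  -> return 55
  fib(p=9) -> return 34  (same call as traced above)
-> return 89

Final answer: 89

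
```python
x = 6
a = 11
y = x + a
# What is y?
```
Trace:
  x=6
  x=6, a=11
  x=6, a=11, y=17

Final answer: 17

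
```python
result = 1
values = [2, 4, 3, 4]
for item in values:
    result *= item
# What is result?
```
Trace:
  result=1
  result=2, item=2
  result=8, item=4
  result=24, item=3
  result=96, item=4

Final answer: 96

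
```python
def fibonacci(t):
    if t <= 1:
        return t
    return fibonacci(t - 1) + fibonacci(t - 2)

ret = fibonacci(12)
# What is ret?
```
Call trace (a repeated sub-call is expanded the first time; later identical calls just restate its return value):
fibonacci(t=12)
  fibonacci(t=11)
    fibonacci(t=10)
      fibonacci(t=9)
        fibonacci(t=8)
          fibonacci(t=7)
            fibonacci(t=6)
              fibonacci(t=5)
                fibonacci(t=4)
                  fibonacci(t=3)
                    fibonacci(t=2)
                      fibonacci(t=1)
                      -> return 1
                      fibonacci(t=0)
                      -> return 0
                    -> return 1
                    fibonacci(t=1)
                    -> return 1
                  -> return 2
                  fibonacci(t=2) -> return 1  (same call as traced above)
                -> return 3
                fibonacci(t=3) -> return 2  (same call as traced above)
              -> return 5
              fibonacci(t=4) -> return 3  (same call as traced above)
            -> return 8
            fibonacci(t=5) -> return 5  (same call as traced above)
          -> return 13
          fibonacci(t=6) -> return 8  (same call as traced above)
        -> return 21
        fibonacci(t=7) -> return 13  (same call as traced above)
      -> return 34
      fibonacci(t=8) -> return 21  (same call as traced above)
    -> return 55
    fibonacci(t=9) -> return 34  (same call as traced above)
  -> return 89
  fibonacci(t=10) -> return 55  (same call as traced above)
-> return 144

Final answer: 144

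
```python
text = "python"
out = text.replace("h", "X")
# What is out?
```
Trace:
  text='python'
  text='python', out='pytXon'

Final answer: 'pytXon'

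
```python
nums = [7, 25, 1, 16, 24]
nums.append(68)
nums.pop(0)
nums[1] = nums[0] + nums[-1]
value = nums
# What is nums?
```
Trace:
  nums=[7, 25, 1, 16, 24]
  nums=[7, 25, 1, 16, 24, 68]
  nums=[25, 1, 16, 24, 68]
  nums=[25, 93, 16, 24, 68]
  nums=[25, 93, 16, 24, 68], value=[25, 93, 16, 24, 68]

Final answer: [25, 93, 16, 24, 68]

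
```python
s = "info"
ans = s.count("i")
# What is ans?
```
Trace:
  s='info'
  s='info', ans=1

Final answer: 1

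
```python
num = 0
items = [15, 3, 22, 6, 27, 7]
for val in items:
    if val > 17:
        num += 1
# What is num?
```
Trace:
  num=0
  num=0, val=15
  num=0, val=3
  num=1, val=22
  num=1, val=6
  num=2, val=27
  num=2, val=7

Final answer: 2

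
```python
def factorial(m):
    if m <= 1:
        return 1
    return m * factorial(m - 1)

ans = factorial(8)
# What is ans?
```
Call trace:
factorial(m=8)
  factorial(m=7)
    factorial(m=6)
      factorial(m=5)
        factorial(m=4)
          factorial(m=3)
            factorial(m=2)
              factorial(m=1)
              -> return 1
            -> return 2
          -> return 6
        -> return 24
      -> return 120
    -> return 720
  -> return 5040
-> return 40320

Final answer: 40320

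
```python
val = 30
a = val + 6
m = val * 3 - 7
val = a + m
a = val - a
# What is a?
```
Trace:
  val=30
  val=30, a=36
  val=30, a=36, m=83
  val=119, a=36, m=83
  val=119, a=83, m=83

Final answer: 83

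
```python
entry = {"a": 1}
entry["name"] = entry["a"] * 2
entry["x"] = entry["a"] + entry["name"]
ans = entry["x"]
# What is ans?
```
Trace:
  entry={'a': 1}
  entry={'a': 1, 'name': 2}
  entry={'a': 1, 'name': 2, 'x': 3}
  entry={'a': 1, 'name': 2, 'x': 3}, ans=3

Final answer: 3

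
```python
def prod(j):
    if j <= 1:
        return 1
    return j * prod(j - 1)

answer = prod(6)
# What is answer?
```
Call trace:
prod(j=6)
  prod(j=5)
    prod(j=4)
      prod(j=3)
        prod(j=2)
          prod(j=1)
          -> return 1
        -> return 2
      -> return 6
    -> return 24
  -> return 120
-> return 720

Final answer: 720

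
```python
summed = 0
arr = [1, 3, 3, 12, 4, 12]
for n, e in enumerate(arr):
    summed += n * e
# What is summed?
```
Trace:
  summed=0
  summed=0, n=0, e=1
  summed=3, n=1, e=3
  summed=9, n=2, e=3
  summed=45, n=3, e=12
  summed=61, n=4, e=4
  summed=121, n=5, e=12

Final answer: 121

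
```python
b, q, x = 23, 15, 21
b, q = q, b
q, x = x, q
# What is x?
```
Trace:
  b=23, q=15, x=21
  b=15, q=23, x=21
  b=15, q=21, x=23

Final answer: 23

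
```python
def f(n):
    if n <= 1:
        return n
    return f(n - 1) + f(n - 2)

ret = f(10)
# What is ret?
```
Call trace (a repeated sub-call is expanded the first time; later identical calls just restate its return value):
f(n=10)
  f(n=9)
    f(n=8)
      f(n=7)
        f(n=6)
          f(n=5)
            f(n=4)
              f(n=3)
                f(n=2)
                  f(n=1)
                  -> return 1
                  f(n=0)
                  -> return 0
                -> return 1
                f(n=1)
                -> return 1
              -> return 2
              f(n=2) -> return 1  (same call as traced above)
            -> return 3
            f(n=3) -> return 2  (same call as traced above)
          -> return 5
          f(n=4) -> return 3  (same call as traced above)
        -> return 8
        f(n=5) -> return 5  (same call as traced above)
      -> return 13
      f(n=6) -> return 8  (same call as traced above)
    -> return 21
    f(n=7) -> return 13  (same call as traced above)
  -> return 34
  f(n=8) -> return 21  (same call as traced above)
-> return 55

Final answer: 55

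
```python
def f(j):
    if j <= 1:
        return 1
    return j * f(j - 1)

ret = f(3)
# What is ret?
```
Call trace:
f(j=3)
  f(j=2)
    f(j=1)
    -> return 1
  -> return 2
-> return 6

Final answer: 6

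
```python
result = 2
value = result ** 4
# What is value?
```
Trace:
  result=2
  result=2, value=16

Final answer: 16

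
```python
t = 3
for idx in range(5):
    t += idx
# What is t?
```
Trace:
  t=3
  t=3, idx=0
  t=4, idx=1
  t=6, idx=2
  t=9, idx=3
  t=13, idx=4

Final answer: 13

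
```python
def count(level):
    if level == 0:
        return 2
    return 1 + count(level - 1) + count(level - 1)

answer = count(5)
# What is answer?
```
Call trace (a repeated sub-call is expanded the first time; later identical calls just restate its return value):
count(level=5)
  count(level=4)
    count(level=3)
      count(level=2)
        count(level=1)
          count(level=0)
          -> return 2
          count(level=0)
          -> return 2
        -> return 5
        count(level=1) -> return 5  (same call as traced above)
      -> return 11
      count(level=2) -> return 11  (same call as traced above)
    -> return 23
    count(level=3) -> return 23  (same call as traced above)
  -> return 47
  count(level=4) -> return 47  (same call as traced above)
-> return 95

Final answer: 95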